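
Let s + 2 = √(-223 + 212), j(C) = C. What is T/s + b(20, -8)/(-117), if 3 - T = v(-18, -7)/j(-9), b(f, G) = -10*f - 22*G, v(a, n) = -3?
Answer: 8*(√11 - 11*I)/(39*(√11 + 2*I)) ≈ -0.15043 - 0.58962*I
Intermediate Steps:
b(f, G) = -22*G - 10*f
T = 8/3 (T = 3 - (-3)/(-9) = 3 - (-3)*(-1)/9 = 3 - 1*⅓ = 3 - ⅓ = 8/3 ≈ 2.6667)
s = -2 + I*√11 (s = -2 + √(-223 + 212) = -2 + √(-11) = -2 + I*√11 ≈ -2.0 + 3.3166*I)
T/s + b(20, -8)/(-117) = 8/(3*(-2 + I*√11)) + (-22*(-8) - 10*20)/(-117) = 8/(3*(-2 + I*√11)) + (176 - 200)*(-1/117) = 8/(3*(-2 + I*√11)) - 24*(-1/117) = 8/(3*(-2 + I*√11)) + 8/39 = 8/39 + 8/(3*(-2 + I*√11))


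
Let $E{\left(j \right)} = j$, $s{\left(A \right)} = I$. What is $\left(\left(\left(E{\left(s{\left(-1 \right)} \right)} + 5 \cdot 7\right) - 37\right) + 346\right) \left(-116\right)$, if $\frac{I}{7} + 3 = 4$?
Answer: $-40716$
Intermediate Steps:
$I = 7$ ($I = -21 + 7 \cdot 4 = -21 + 28 = 7$)
$s{\left(A \right)} = 7$
$\left(\left(\left(E{\left(s{\left(-1 \right)} \right)} + 5 \cdot 7\right) - 37\right) + 346\right) \left(-116\right) = \left(\left(\left(7 + 5 \cdot 7\right) - 37\right) + 346\right) \left(-116\right) = \left(\left(\left(7 + 35\right) - 37\right) + 346\right) \left(-116\right) = \left(\left(42 - 37\right) + 346\right) \left(-116\right) = \left(5 + 346\right) \left(-116\right) = 351 \left(-116\right) = -40716$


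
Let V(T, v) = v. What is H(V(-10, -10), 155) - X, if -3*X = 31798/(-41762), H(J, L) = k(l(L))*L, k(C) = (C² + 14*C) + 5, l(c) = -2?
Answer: -184499534/62643 ≈ -2945.3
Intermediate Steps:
k(C) = 5 + C² + 14*C
H(J, L) = -19*L (H(J, L) = (5 + (-2)² + 14*(-2))*L = (5 + 4 - 28)*L = -19*L)
X = 15899/62643 (X = -31798/(3*(-41762)) = -31798*(-1)/(3*41762) = -⅓*(-15899/20881) = 15899/62643 ≈ 0.25380)
H(V(-10, -10), 155) - X = -19*155 - 1*15899/62643 = -2945 - 15899/62643 = -184499534/62643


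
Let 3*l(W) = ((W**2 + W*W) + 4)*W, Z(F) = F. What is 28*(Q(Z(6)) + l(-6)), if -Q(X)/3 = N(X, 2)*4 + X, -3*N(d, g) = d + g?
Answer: -3864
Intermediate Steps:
N(d, g) = -d/3 - g/3 (N(d, g) = -(d + g)/3 = -d/3 - g/3)
l(W) = W*(4 + 2*W**2)/3 (l(W) = (((W**2 + W*W) + 4)*W)/3 = (((W**2 + W**2) + 4)*W)/3 = ((2*W**2 + 4)*W)/3 = ((4 + 2*W**2)*W)/3 = (W*(4 + 2*W**2))/3 = W*(4 + 2*W**2)/3)
Q(X) = 8 + X (Q(X) = -3*((-X/3 - 1/3*2)*4 + X) = -3*((-X/3 - 2/3)*4 + X) = -3*((-2/3 - X/3)*4 + X) = -3*((-8/3 - 4*X/3) + X) = -3*(-8/3 - X/3) = 8 + X)
28*(Q(Z(6)) + l(-6)) = 28*((8 + 6) + (2/3)*(-6)*(2 + (-6)**2)) = 28*(14 + (2/3)*(-6)*(2 + 36)) = 28*(14 + (2/3)*(-6)*38) = 28*(14 - 152) = 28*(-138) = -3864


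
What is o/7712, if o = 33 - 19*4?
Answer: -43/7712 ≈ -0.0055757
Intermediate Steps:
o = -43 (o = 33 - 76 = -43)
o/7712 = -43/7712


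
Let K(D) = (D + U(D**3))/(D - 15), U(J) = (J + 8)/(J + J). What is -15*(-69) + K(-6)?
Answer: 586994/567 ≈ 1035.3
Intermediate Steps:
U(J) = (8 + J)/(2*J) (U(J) = (8 + J)/((2*J)) = (8 + J)*(1/(2*J)) = (8 + J)/(2*J))
K(D) = (D + (8 + D**3)/(2*D**3))/(-15 + D) (K(D) = (D + (8 + D**3)/(2*(D**3)))/(D - 15) = (D + (8 + D**3)/(2*D**3))/(-15 + D))
-15*(-69) + K(-6) = -15*(-69) + (4 + (-6)**4 + (1/2)*(-6)**3)/((-6)**3*(-15 - 6)) = 1035 - 1/216*(4 + 1296 + (1/2)*(-216))/(-21) = 1035 - 1/216*(-1/21)*(4 + 1296 - 108) = 1035 - 1/216*(-1/21)*1192 = 1035 + 149/567 = 586994/567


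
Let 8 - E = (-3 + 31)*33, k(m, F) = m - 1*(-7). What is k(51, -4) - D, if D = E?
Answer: 974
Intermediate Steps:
k(m, F) = 7 + m (k(m, F) = m + 7 = 7 + m)
E = -916 (E = 8 - (-3 + 31)*33 = 8 - 28*33 = 8 - 1*924 = 8 - 924 = -916)
D = -916
k(51, -4) - D = (7 + 51) - 1*(-916) = 58 + 916 = 974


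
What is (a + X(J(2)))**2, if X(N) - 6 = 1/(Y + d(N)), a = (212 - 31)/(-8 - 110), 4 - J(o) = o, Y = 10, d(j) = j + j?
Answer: 3511876/170569 ≈ 20.589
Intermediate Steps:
d(j) = 2*j
J(o) = 4 - o
a = -181/118 (a = 181/(-118) = 181*(-1/118) = -181/118 ≈ -1.5339)
X(N) = 6 + 1/(10 + 2*N)
(a + X(J(2)))**2 = (-181/118 + (61 + 12*(4 - 1*2))/(2*(5 + (4 - 1*2))))**2 = (-181/118 + (61 + 12*(4 - 2))/(2*(5 + (4 - 2))))**2 = (-181/118 + (61 + 12*2)/(2*(5 + 2)))**2 = (-181/118 + (1/2)*(61 + 24)/7)**2 = (-181/118 + (1/2)*(1/7)*85)**2 = (-181/118 + 85/14)**2 = (1874/413)**2 = 3511876/170569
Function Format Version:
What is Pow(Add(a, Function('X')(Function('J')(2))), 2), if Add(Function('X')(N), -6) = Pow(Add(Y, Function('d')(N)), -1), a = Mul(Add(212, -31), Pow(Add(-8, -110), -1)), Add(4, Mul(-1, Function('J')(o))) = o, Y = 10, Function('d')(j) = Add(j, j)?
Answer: Rational(3511876, 170569) ≈ 20.589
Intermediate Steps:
Function('d')(j) = Mul(2, j)
Function('J')(o) = Add(4, Mul(-1, o))
a = Rational(-181, 118) (a = Mul(181, Pow(-118, -1)) = Mul(181, Rational(-1, 118)) = Rational(-181, 118) ≈ -1.5339)
Function('X')(N) = Add(6, Pow(Add(10, Mul(2, N)), -1))
Pow(Add(a, Function('X')(Function('J')(2))), 2) = Pow(Add(Rational(-181, 118), Mul(Rational(1, 2), Pow(Add(5, Add(4, Mul(-1, 2))), -1), Add(61, Mul(12, Add(4, Mul(-1, 2)))))), 2) = Pow(Add(Rational(-181, 118), Mul(Rational(1, 2), Pow(Add(5, Add(4, -2)), -1), Add(61, Mul(12, Add(4, -2))))), 2) = Pow(Add(Rational(-181, 118), Mul(Rational(1, 2), Pow(Add(5, 2), -1), Add(61, Mul(12, 2)))), 2) = Pow(Add(Rational(-181, 118), Mul(Rational(1, 2), Pow(7, -1), Add(61, 24))), 2) = Pow(Add(Rational(-181, 118), Mul(Rational(1, 2), Rational(1, 7), 85)), 2) = Pow(Add(Rational(-181, 118), Rational(85, 14)), 2) = Pow(Rational(1874, 413), 2) = Rational(3511876, 170569)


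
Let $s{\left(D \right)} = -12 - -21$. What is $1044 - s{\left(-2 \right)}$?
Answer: $1035$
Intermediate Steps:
$s{\left(D \right)} = 9$ ($s{\left(D \right)} = -12 + 21 = 9$)
$1044 - s{\left(-2 \right)} = 1044 - 9 = 1035$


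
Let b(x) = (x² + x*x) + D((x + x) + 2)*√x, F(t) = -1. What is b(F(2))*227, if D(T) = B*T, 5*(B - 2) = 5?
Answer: 454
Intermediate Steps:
B = 3 (B = 2 + (⅕)*5 = 2 + 1 = 3)
D(T) = 3*T
b(x) = 2*x² + √x*(6 + 6*x) (b(x) = (x² + x*x) + (3*((x + x) + 2))*√x = (x² + x²) + (3*(2*x + 2))*√x = 2*x² + (3*(2 + 2*x))*√x = 2*x² + (6 + 6*x)*√x = 2*x² + √x*(6 + 6*x))
b(F(2))*227 = (2*(-1)² + 6*√(-1)*(1 - 1))*227 = (2*1 + 6*I*0)*227 = (2 + 0)*227 = 2*227 = 454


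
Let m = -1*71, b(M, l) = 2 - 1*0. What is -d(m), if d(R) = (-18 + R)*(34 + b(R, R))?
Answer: 3204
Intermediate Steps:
b(M, l) = 2 (b(M, l) = 2 + 0 = 2)
m = -71
d(R) = -648 + 36*R (d(R) = (-18 + R)*(34 + 2) = (-18 + R)*36 = -648 + 36*R)
-d(m) = -(-648 + 36*(-71)) = -(-648 - 2556) = -1*(-3204) = 3204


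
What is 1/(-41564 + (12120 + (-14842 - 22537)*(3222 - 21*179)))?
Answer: 1/20043079 ≈ 4.9893e-8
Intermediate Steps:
1/(-41564 + (12120 + (-14842 - 22537)*(3222 - 21*179))) = 1/(-41564 + (12120 - 37379*(3222 - 3759))) = 1/(-41564 + (12120 - 37379*(-537))) = 1/(-41564 + (12120 + 20072523)) = 1/(-41564 + 20084643) = 1/20043079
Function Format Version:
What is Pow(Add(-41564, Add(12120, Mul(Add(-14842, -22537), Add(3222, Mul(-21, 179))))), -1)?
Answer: Rational(1, 20043079) ≈ 4.9893e-8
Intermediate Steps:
Pow(Add(-41564, Add(12120, Mul(Add(-14842, -22537), Add(3222, Mul(-21, 179))))), -1) = Pow(Add(-41564, Add(12120, Mul(-37379, Add(3222, -3759)))), -1) = Pow(Add(-41564, Add(12120, Mul(-37379, -537))), -1) = Pow(Add(-41564, Add(12120, 20072523)), -1) = Pow(Add(-41564, 20084643), -1) = Pow(20043079, -1) = Rational(1, 20043079)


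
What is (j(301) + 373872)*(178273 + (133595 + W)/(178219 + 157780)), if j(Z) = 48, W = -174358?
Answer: 22397624391818880/335999 ≈ 6.6660e+10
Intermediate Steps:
(j(301) + 373872)*(178273 + (133595 + W)/(178219 + 157780)) = (48 + 373872)*(178273 + (133595 - 174358)/(178219 + 157780)) = 373920*(178273 - 40763/335999) = 373920*(59899508964/335999) = 22397624391818880/335999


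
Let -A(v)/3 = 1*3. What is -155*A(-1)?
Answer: 1395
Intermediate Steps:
A(v) = -9 (A(v) = -3*3 = -9)
-155*A(-1) = -155*(-9) = 1395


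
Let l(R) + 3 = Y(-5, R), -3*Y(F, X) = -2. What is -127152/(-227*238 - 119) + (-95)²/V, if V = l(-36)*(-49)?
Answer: 30807939/379015 ≈ 81.284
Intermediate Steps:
Y(F, X) = ⅔ (Y(F, X) = -⅓*(-2) = ⅔)
l(R) = -7/3 (l(R) = -3 + ⅔ = -7/3)
V = 343/3 (V = -7/3*(-49) = 343/3 ≈ 114.33)
-127152/(-227*238 - 119) + (-95)²/V = -127152/(-227*238 - 119) + (-95)²/(343/3) = -127152/(-54026 - 119) + 9025*(3/343) = -127152/(-54145) + 27075/343 = -127152*(-1/54145) + 27075/343 = 127152/54145 + 27075/343 = 30807939/379015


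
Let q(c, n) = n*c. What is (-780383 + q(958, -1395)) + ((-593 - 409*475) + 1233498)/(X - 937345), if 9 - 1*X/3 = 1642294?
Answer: -1241329854923/586420 ≈ -2.1168e+6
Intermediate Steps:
X = -4926855 (X = 27 - 3*1642294 = 27 - 4926882 = -4926855)
q(c, n) = c*n
(-780383 + q(958, -1395)) + ((-593 - 409*475) + 1233498)/(X - 937345) = (-780383 + 958*(-1395)) + ((-593 - 409*475) + 1233498)/(-4926855 - 937345) = (-780383 - 1336410) + ((-593 - 194275) + 1233498)/(-5864200) = -2116793 + (-194868 + 1233498)*(-1/5864200) = -2116793 + 1038630*(-1/5864200) = -2116793 - 103863/586420 = -1241329854923/586420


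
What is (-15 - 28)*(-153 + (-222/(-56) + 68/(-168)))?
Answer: 539779/84 ≈ 6425.9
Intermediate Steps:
(-15 - 28)*(-153 + (-222/(-56) + 68/(-168))) = -43*(-153 + (-222*(-1/56) + 68*(-1/168))) = -43*(-153 + (111/28 - 17/42)) = -43*(-153 + 299/84) = -43*(-12553/84) = 539779/84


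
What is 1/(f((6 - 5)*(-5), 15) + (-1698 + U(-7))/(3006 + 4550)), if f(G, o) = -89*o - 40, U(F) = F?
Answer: -7556/10391205 ≈ -0.00072715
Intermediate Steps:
f(G, o) = -40 - 89*o
1/(f((6 - 5)*(-5), 15) + (-1698 + U(-7))/(3006 + 4550)) = 1/((-40 - 89*15) + (-1698 - 7)/(3006 + 4550)) = 1/((-40 - 1335) - 1705/7556) = 1/(-1375 - 1705*1/7556) = 1/(-1375 - 1705/7556) = 1/(-10391205/7556) = -7556/10391205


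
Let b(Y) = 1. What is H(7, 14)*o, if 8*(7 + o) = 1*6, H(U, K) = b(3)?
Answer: -25/4 ≈ -6.2500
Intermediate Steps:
H(U, K) = 1
o = -25/4 (o = -7 + (1*6)/8 = -7 + (⅛)*6 = -7 + ¾ = -25/4 ≈ -6.2500)
H(7, 14)*o = 1*(-25/4) = -25/4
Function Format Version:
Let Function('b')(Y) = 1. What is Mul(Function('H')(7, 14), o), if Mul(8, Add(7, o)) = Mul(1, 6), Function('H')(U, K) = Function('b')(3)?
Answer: Rational(-25, 4) ≈ -6.2500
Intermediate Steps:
Function('H')(U, K) = 1
o = Rational(-25, 4) (o = Add(-7, Mul(Rational(1, 8), Mul(1, 6))) = Add(-7, Mul(Rational(1, 8), 6)) = Add(-7, Rational(3, 4)) = Rational(-25, 4) ≈ -6.2500)
Mul(Function('H')(7, 14), o) = Mul(1, Rational(-25, 4)) = Rational(-25, 4)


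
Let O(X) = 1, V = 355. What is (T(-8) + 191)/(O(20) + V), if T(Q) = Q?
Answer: 183/356 ≈ 0.51404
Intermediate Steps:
(T(-8) + 191)/(O(20) + V) = (-8 + 191)/(1 + 355) = 183/356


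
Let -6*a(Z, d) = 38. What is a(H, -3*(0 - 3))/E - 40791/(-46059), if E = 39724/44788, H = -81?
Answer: -2861147858/457411929 ≈ -6.2551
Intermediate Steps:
a(Z, d) = -19/3 (a(Z, d) = -⅙*38 = -19/3)
E = 9931/11197 (E = 39724*(1/44788) = 9931/11197 ≈ 0.88693)
a(H, -3*(0 - 3))/E - 40791/(-46059) = -19/(3*9931/11197) - 40791/(-46059) = -19/3*11197/9931 - 40791*(-1/46059) = -212743/29793 + 13597/15353 = -2861147858/457411929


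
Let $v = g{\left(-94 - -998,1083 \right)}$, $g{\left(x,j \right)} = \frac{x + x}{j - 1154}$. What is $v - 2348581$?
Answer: $- \frac{166751059}{71} \approx -2.3486 \cdot 10^{6}$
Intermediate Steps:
$g{\left(x,j \right)} = \frac{2 x}{-1154 + j}$
$v = - \frac{1808}{71}$ ($v = \frac{2 \left(-94 - -998\right)}{-1154 + 1083} = \frac{2 \left(-94 + 998\right)}{-71} = 2 \cdot 904 \left(- \frac{1}{71}\right) = - \frac{1808}{71} \approx -25.465$)
$v - 2348581 = - \frac{1808}{71} - 2348581 = - \frac{166751059}{71}$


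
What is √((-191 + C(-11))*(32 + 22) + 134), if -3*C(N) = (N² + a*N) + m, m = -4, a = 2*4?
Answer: I*√10702 ≈ 103.45*I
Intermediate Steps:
a = 8
C(N) = 4/3 - 8*N/3 - N²/3 (C(N) = -((N² + 8*N) - 4)/3 = -(-4 + N² + 8*N)/3 = 4/3 - 8*N/3 - N²/3)
√((-191 + C(-11))*(32 + 22) + 134) = √((-191 + (4/3 - 8/3*(-11) - ⅓*(-11)²))*(32 + 22) + 134) = √((-191 + (4/3 + 88/3 - ⅓*121))*54 + 134) = √((-191 + (4/3 + 88/3 - 121/3))*54 + 134) = √((-191 - 29/3)*54 + 134) = √(-602/3*54 + 134) = √(-10836 + 134) = √(-10702) = I*√10702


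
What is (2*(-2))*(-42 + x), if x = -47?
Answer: 356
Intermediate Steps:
(2*(-2))*(-42 + x) = (2*(-2))*(-42 - 47) = -4*(-89) = 356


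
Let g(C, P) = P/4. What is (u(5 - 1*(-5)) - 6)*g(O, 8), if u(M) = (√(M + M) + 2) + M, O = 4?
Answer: 12 + 4*√5 ≈ 20.944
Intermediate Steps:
u(M) = 2 + M + √2*√M (u(M) = (√(2*M) + 2) + M = (√2*√M + 2) + M = (2 + √2*√M) + M = 2 + M + √2*√M)
g(C, P) = P/4 (g(C, P) = P*(¼) = P/4)
(u(5 - 1*(-5)) - 6)*g(O, 8) = ((2 + (5 - 1*(-5)) + √2*√(5 - 1*(-5))) - 6)*((¼)*8) = ((2 + (5 + 5) + √2*√(5 + 5)) - 6)*2 = ((2 + 10 + √2*√10) - 6)*2 = ((2 + 10 + 2*√5) - 6)*2 = ((12 + 2*√5) - 6)*2 = (6 + 2*√5)*2 = 12 + 4*√5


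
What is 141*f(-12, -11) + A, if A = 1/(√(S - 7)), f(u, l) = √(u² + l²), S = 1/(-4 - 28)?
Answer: 141*√265 - 4*I*√2/15 ≈ 2295.3 - 0.37712*I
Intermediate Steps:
S = -1/32 (S = 1/(-32) = -1/32 ≈ -0.031250)
f(u, l) = √(l² + u²)
A = -4*I*√2/15 (A = 1/(√(-1/32 - 7)) = 1/(√(-225/32)) = 1/(15*I*√2/8) = -4*I*√2/15 ≈ -0.37712*I)
141*f(-12, -11) + A = 141*√((-11)² + (-12)²) - 4*I*√2/15 = 141*√(121 + 144) - 4*I*√2/15 = 141*√265 - 4*I*√2/15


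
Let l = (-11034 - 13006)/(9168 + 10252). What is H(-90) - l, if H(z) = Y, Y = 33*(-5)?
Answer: -159013/971 ≈ -163.76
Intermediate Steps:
l = -1202/971 (l = -24040/19420 = -24040*1/19420 = -1202/971 ≈ -1.2379)
Y = -165
H(z) = -165
H(-90) - l = -165 - 1*(-1202/971) = -165 + 1202/971 = -159013/971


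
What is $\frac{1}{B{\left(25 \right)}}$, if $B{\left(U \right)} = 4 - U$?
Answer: $- \frac{1}{21} \approx -0.047619$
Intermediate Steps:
$\frac{1}{B{\left(25 \right)}} = \frac{1}{4 - 25} = \frac{1}{-21} = - \frac{1}{21}$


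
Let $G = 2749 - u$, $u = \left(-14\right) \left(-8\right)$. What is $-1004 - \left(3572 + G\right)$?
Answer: $-7213$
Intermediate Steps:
$u = 112$
$G = 2637$ ($G = 2749 - 112 = 2637$)
$-1004 - \left(3572 + G\right) = -1004 + \left(\left(\left(7273 - 2637\right) - 2689\right) - 8156\right) = -1004 + \left(\left(4636 - 2689\right) - 8156\right) = -1004 + \left(1947 - 8156\right) = -1004 - 6209 = -7213$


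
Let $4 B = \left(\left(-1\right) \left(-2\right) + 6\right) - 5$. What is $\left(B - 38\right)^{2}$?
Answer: $\frac{22201}{16} \approx 1387.6$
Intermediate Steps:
$B = \frac{3}{4}$ ($B = \frac{\left(\left(-1\right) \left(-2\right) + 6\right) - 5}{4} = \frac{\left(2 + 6\right) - 5}{4} = \frac{8 - 5}{4} = \frac{1}{4} \cdot 3 = \frac{3}{4} \approx 0.75$)
$\left(B - 38\right)^{2} = \left(\frac{3}{4} - 38\right)^{2} = \left(- \frac{149}{4}\right)^{2} = \frac{22201}{16}$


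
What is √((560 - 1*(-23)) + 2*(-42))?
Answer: √499 ≈ 22.338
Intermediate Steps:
√((560 - 1*(-23)) + 2*(-42)) = √((560 + 23) - 84) = √(583 - 84) = √499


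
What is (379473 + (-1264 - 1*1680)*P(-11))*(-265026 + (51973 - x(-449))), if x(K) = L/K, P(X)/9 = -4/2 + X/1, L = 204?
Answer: -69250712145153/449 ≈ -1.5423e+11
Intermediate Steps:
P(X) = -18 + 9*X (P(X) = 9*(-4/2 + X/1) = 9*(-4*½ + X*1) = 9*(-2 + X) = -18 + 9*X)
x(K) = 204/K
(379473 + (-1264 - 1*1680)*P(-11))*(-265026 + (51973 - x(-449))) = (379473 + (-1264 - 1*1680)*(-18 + 9*(-11)))*(-265026 + (51973 - 204/(-449))) = (379473 + (-1264 - 1680)*(-18 - 99))*(-265026 + (51973 - 204*(-1)/449)) = (379473 - 2944*(-117))*(-265026 + (51973 - 1*(-204/449))) = (379473 + 344448)*(-265026 + (51973 + 204/449)) = 723921*(-265026 + 23336081/449) = 723921*(-95660593/449) = -69250712145153/449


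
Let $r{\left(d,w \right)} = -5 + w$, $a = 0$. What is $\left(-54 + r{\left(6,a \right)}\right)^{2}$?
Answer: $3481$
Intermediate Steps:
$\left(-54 + r{\left(6,a \right)}\right)^{2} = \left(-54 + \left(-5 + 0\right)\right)^{2} = \left(-54 - 5\right)^{2} = \left(-59\right)^{2} = 3481$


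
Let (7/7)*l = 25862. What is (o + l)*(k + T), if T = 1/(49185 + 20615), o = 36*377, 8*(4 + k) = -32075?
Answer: -2761696839279/17450 ≈ -1.5826e+8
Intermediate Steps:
k = -32107/8 (k = -4 + (⅛)*(-32075) = -4 - 32075/8 = -32107/8 ≈ -4013.4)
l = 25862
o = 13572
T = 1/69800 ≈ 1.4327e-5
(o + l)*(k + T) = (13572 + 25862)*(-32107/8 + 1/69800) = 39434*(-140066787/34900) = -2761696839279/17450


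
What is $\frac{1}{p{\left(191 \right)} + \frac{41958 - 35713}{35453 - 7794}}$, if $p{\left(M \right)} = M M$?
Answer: $\frac{27659}{1009034224} \approx 2.7411 \cdot 10^{-5}$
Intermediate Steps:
$p{\left(M \right)} = M^{2}$
$\frac{1}{p{\left(191 \right)} + \frac{41958 - 35713}{35453 - 7794}} = \frac{1}{191^{2} + \frac{41958 - 35713}{35453 - 7794}} = \frac{1}{36481 + \frac{6245}{27659}} = \frac{1}{\frac{1009034224}{27659}} = \frac{27659}{1009034224}$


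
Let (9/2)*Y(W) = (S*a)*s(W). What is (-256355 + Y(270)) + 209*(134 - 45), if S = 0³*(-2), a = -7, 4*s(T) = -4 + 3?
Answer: -237754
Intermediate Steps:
s(T) = -¼ (s(T) = (-4 + 3)/4 = (¼)*(-1) = -¼)
S = 0 (S = 0*(-2) = 0)
Y(W) = 0 (Y(W) = 2*((0*(-7))*(-¼))/9 = 2*(0*(-¼))/9 = (2/9)*0 = 0)
(-256355 + Y(270)) + 209*(134 - 45) = (-256355 + 0) + 209*(134 - 45) = -256355 + 209*89 = -256355 + 18601 = -237754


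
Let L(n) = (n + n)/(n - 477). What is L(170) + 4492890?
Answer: 1379316890/307 ≈ 4.4929e+6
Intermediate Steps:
L(n) = 2*n/(-477 + n) (L(n) = (2*n)/(-477 + n) = 2*n/(-477 + n))
L(170) + 4492890 = 2*170/(-477 + 170) + 4492890 = 2*170/(-307) + 4492890 = 2*170*(-1/307) + 4492890 = -340/307 + 4492890 = 1379316890/307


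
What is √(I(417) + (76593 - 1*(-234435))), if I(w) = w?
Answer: 9*√3845 ≈ 558.07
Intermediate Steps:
√(I(417) + (76593 - 1*(-234435))) = √(417 + (76593 - 1*(-234435))) = √(417 + (76593 + 234435)) = √(417 + 311028) = √311445 = 9*√3845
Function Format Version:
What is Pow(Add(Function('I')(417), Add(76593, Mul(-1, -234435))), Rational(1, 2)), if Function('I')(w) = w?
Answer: Mul(9, Pow(3845, Rational(1, 2))) ≈ 558.07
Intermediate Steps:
Pow(Add(Function('I')(417), Add(76593, Mul(-1, -234435))), Rational(1, 2)) = Pow(Add(417, Add(76593, Mul(-1, -234435))), Rational(1, 2)) = Pow(Add(417, Add(76593, 234435)), Rational(1, 2)) = Pow(Add(417, 311028), Rational(1, 2)) = Pow(311445, Rational(1, 2)) = Mul(9, Pow(3845, Rational(1, 2)))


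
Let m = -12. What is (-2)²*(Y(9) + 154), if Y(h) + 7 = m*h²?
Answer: -3300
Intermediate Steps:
Y(h) = -7 - 12*h²
(-2)²*(Y(9) + 154) = (-2)²*((-7 - 12*9²) + 154) = 4*((-7 - 12*81) + 154) = 4*((-7 - 972) + 154) = 4*(-979 + 154) = 4*(-825) = -3300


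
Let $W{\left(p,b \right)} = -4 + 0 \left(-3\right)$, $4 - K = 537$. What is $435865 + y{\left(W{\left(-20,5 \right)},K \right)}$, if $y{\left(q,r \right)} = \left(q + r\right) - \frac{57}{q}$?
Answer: $\frac{1741369}{4} \approx 4.3534 \cdot 10^{5}$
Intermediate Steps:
$K = -533$ ($K = 4 - 537 = -533$)
$W{\left(p,b \right)} = -4$ ($W{\left(p,b \right)} = -4 + 0 = -4$)
$y{\left(q,r \right)} = q + r - \frac{57}{q}$
$435865 + y{\left(W{\left(-20,5 \right)},K \right)} = 435865 - \left(537 - \frac{57}{4}\right) = 435865 - \frac{2091}{4} = \frac{1741369}{4}$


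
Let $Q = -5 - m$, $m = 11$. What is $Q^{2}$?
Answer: $256$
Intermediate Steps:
$Q = -16$ ($Q = -5 - 11 = -16$)
$Q^{2} = \left(-16\right)^{2} = 256$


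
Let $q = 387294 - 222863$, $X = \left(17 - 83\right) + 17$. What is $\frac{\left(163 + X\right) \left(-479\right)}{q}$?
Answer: $- \frac{54606}{164431} \approx -0.33209$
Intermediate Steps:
$X = -49$ ($X = -66 + 17 = -49$)
$q = 164431$ ($q = 387294 - 222863 = 164431$)
$\frac{\left(163 + X\right) \left(-479\right)}{q} = \frac{\left(163 - 49\right) \left(-479\right)}{164431} = 114 \left(-479\right) \frac{1}{164431} = \left(-54606\right) \frac{1}{164431} = - \frac{54606}{164431}$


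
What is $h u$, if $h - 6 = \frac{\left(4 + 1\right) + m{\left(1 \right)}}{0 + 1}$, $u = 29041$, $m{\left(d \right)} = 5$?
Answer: $464656$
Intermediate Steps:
$h = 16$ ($h = 6 + \frac{\left(4 + 1\right) + 5}{0 + 1} = 6 + \frac{5 + 5}{1} = 6 + 10 \cdot 1 = 6 + 10 = 16$)
$h u = 16 \cdot 29041 = 464656$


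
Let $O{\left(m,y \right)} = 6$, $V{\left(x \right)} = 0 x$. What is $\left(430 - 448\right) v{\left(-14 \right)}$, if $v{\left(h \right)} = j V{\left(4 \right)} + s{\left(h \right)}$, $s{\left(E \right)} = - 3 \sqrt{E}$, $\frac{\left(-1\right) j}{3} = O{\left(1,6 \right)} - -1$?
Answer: $54 i \sqrt{14} \approx 202.05 i$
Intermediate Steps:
$V{\left(x \right)} = 0$
$j = -21$ ($j = - 3 \left(6 - -1\right) = - 3 \left(6 + 1\right) = \left(-3\right) 7 = -21$)
$v{\left(h \right)} = - 3 \sqrt{h}$ ($v{\left(h \right)} = \left(-21\right) 0 - 3 \sqrt{h} = 0 - 3 \sqrt{h} = - 3 \sqrt{h}$)
$\left(430 - 448\right) v{\left(-14 \right)} = \left(430 - 448\right) \left(- 3 \sqrt{-14}\right) = - 18 \left(- 3 i \sqrt{14}\right) = 54 i \sqrt{14}$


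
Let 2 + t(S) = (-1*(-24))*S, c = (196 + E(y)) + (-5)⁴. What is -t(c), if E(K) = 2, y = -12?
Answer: -19750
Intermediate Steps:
c = 823 (c = (196 + 2) + (-5)⁴ = 198 + 625 = 823)
t(S) = -2 + 24*S (t(S) = -2 + (-1*(-24))*S = -2 + 24*S)
-t(c) = -(-2 + 24*823) = -(-2 + 19752) = -1*19750 = -19750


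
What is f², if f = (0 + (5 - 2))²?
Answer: 81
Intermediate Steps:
f = 9 (f = (0 + 3)² = 3² = 9)
f² = 9² = 81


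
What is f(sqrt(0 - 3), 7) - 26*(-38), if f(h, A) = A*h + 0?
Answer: 988 + 7*I*sqrt(3) ≈ 988.0 + 12.124*I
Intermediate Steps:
f(h, A) = A*h
f(sqrt(0 - 3), 7) - 26*(-38) = 7*sqrt(0 - 3) - 26*(-38) = 7*sqrt(-3) + 988 = 7*(I*sqrt(3)) + 988 = 7*I*sqrt(3) + 988 = 988 + 7*I*sqrt(3)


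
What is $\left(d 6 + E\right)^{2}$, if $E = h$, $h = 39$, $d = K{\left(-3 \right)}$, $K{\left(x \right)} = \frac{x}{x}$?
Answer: $2025$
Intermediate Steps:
$K{\left(x \right)} = 1$
$d = 1$
$E = 39$
$\left(d 6 + E\right)^{2} = \left(1 \cdot 6 + 39\right)^{2} = \left(6 + 39\right)^{2} = 45^{2} = 2025$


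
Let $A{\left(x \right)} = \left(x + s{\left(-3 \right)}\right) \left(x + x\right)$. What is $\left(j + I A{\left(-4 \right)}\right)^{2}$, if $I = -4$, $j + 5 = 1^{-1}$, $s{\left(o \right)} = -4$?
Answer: $67600$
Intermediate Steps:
$j = -4$ ($j = -5 + 1^{-1} = -5 + 1 = -4$)
$A{\left(x \right)} = 2 x \left(-4 + x\right)$ ($A{\left(x \right)} = \left(x - 4\right) \left(x + x\right) = \left(-4 + x\right) 2 x = 2 x \left(-4 + x\right)$)
$\left(j + I A{\left(-4 \right)}\right)^{2} = \left(-4 - 4 \cdot 2 \left(-4\right) \left(-4 - 4\right)\right)^{2} = \left(-4 - 4 \cdot 2 \left(-4\right) \left(-8\right)\right)^{2} = \left(-4 - 256\right)^{2} = \left(-260\right)^{2} = 67600$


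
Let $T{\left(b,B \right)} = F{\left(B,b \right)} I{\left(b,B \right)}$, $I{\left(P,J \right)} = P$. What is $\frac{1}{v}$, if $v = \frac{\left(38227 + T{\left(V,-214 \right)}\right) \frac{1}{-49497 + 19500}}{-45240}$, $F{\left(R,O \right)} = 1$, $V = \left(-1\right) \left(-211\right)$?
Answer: $\frac{678532140}{19219} \approx 35305.0$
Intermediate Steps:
$V = 211$
$T{\left(b,B \right)} = b$ ($T{\left(b,B \right)} = 1 b = b$)
$v = \frac{19219}{678532140}$ ($v = \frac{\left(38227 + 211\right) \frac{1}{-49497 + 19500}}{-45240} = \frac{38438}{-29997} \left(- \frac{1}{45240}\right) = 38438 \left(- \frac{1}{29997}\right) \left(- \frac{1}{45240}\right) = \left(- \frac{38438}{29997}\right) \left(- \frac{1}{45240}\right) = \frac{19219}{678532140} \approx 2.8324 \cdot 10^{-5}$)
$\frac{1}{v} = \frac{1}{\frac{19219}{678532140}} = \frac{678532140}{19219}$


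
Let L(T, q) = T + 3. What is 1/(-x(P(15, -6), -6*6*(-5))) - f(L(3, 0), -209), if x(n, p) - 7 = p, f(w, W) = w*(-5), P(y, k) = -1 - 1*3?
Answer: 5609/187 ≈ 29.995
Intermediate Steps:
L(T, q) = 3 + T
P(y, k) = -4 (P(y, k) = -1 - 3 = -4)
f(w, W) = -5*w
x(n, p) = 7 + p
1/(-x(P(15, -6), -6*6*(-5))) - f(L(3, 0), -209) = 1/(-(7 - 6*6*(-5))) - (-5)*(3 + 3) = 1/(-(7 - 36*(-5))) - (-5)*6 = 1/(-(7 + 180)) - 1*(-30) = 1/(-1*187) + 30 = 1/(-187) + 30 = -1/187 + 30 = 5609/187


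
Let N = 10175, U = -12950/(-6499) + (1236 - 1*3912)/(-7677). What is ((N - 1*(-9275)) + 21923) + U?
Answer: 688110858151/16630941 ≈ 41375.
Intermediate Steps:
U = 38936158/16630941 (U = -12950*(-1/6499) + (1236 - 3912)*(-1/7677) = 12950/6499 - 2676*(-1/7677) = 12950/6499 + 892/2559 = 38936158/16630941 ≈ 2.3412)
((N - 1*(-9275)) + 21923) + U = ((10175 - 1*(-9275)) + 21923) + 38936158/16630941 = ((10175 + 9275) + 21923) + 38936158/16630941 = (19450 + 21923) + 38936158/16630941 = 41373 + 38936158/16630941 = 688110858151/16630941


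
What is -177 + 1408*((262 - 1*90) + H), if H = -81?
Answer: 127951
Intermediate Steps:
-177 + 1408*((262 - 1*90) + H) = -177 + 1408*((262 - 1*90) - 81) = -177 + 1408*((262 - 90) - 81) = -177 + 1408*(172 - 81) = -177 + 1408*91 = -177 + 128128 = 127951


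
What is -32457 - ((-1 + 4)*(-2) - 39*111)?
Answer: -28122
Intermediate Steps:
-32457 - ((-1 + 4)*(-2) - 39*111) = -32457 - (3*(-2) - 4329) = -32457 - (-6 - 4329) = -32457 - 1*(-4335) = -32457 + 4335 = -28122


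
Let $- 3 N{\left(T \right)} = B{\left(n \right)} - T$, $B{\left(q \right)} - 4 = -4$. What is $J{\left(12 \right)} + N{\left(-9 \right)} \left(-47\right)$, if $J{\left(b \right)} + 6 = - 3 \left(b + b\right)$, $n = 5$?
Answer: $63$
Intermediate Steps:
$B{\left(q \right)} = 0$ ($B{\left(q \right)} = 4 - 4 = 0$)
$J{\left(b \right)} = -6 - 6 b$ ($J{\left(b \right)} = -6 - 3 \left(b + b\right) = -6 - 3 \cdot 2 b = -6 - 6 b$)
$N{\left(T \right)} = \frac{T}{3}$ ($N{\left(T \right)} = - \frac{0 - T}{3} = - \frac{\left(-1\right) T}{3} = \frac{T}{3}$)
$J{\left(12 \right)} + N{\left(-9 \right)} \left(-47\right) = \left(-6 - 72\right) + \frac{1}{3} \left(-9\right) \left(-47\right) = \left(-6 - 72\right) - -141 = -78 + 141 = 63$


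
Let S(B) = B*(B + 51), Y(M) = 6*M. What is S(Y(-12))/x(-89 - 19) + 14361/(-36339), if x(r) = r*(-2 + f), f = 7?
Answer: -193517/60565 ≈ -3.1952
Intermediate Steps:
S(B) = B*(51 + B)
x(r) = 5*r (x(r) = r*(-2 + 7) = r*5 = 5*r)
S(Y(-12))/x(-89 - 19) + 14361/(-36339) = ((6*(-12))*(51 + 6*(-12)))/((5*(-89 - 19))) + 14361/(-36339) = (-72*(51 - 72))/((5*(-108))) + 14361*(-1/36339) = -72*(-21)/(-540) - 4787/12113 = 1512*(-1/540) - 4787/12113 = -14/5 - 4787/12113 = -193517/60565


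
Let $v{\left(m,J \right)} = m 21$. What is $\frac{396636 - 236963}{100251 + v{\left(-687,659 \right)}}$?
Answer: $\frac{159673}{85824} \approx 1.8605$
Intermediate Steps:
$v{\left(m,J \right)} = 21 m$
$\frac{396636 - 236963}{100251 + v{\left(-687,659 \right)}} = \frac{396636 - 236963}{100251 + 21 \left(-687\right)} = \frac{159673}{100251 - 14427} = \frac{159673}{85824}$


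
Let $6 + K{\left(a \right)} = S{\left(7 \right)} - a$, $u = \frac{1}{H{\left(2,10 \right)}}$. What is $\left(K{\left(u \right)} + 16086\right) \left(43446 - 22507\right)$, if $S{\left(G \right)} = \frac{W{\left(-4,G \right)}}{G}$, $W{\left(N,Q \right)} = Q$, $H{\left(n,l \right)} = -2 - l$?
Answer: $\frac{4040661647}{12} \approx 3.3672 \cdot 10^{8}$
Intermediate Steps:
$u = - \frac{1}{12}$ ($u = \frac{1}{-2 - 10} = \frac{1}{-12} = - \frac{1}{12} \approx -0.083333$)
$S{\left(G \right)} = 1$ ($S{\left(G \right)} = \frac{G}{G} = 1$)
$K{\left(a \right)} = -5 - a$ ($K{\left(a \right)} = -6 - \left(-1 + a\right) = -5 - a$)
$\left(K{\left(u \right)} + 16086\right) \left(43446 - 22507\right) = \left(\left(-5 - - \frac{1}{12}\right) + 16086\right) \left(43446 - 22507\right) = \left(\left(-5 + \frac{1}{12}\right) + 16086\right) 20939 = \left(- \frac{59}{12} + 16086\right) 20939 = \frac{192973}{12} \cdot 20939 = \frac{4040661647}{12}$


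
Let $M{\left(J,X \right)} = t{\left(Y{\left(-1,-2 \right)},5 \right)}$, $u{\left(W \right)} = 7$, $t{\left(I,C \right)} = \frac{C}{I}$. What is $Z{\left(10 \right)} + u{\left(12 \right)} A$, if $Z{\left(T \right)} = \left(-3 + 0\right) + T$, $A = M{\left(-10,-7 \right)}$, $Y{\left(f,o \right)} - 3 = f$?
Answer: $\frac{49}{2} \approx 24.5$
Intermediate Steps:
$Y{\left(f,o \right)} = 3 + f$
$M{\left(J,X \right)} = \frac{5}{2}$ ($M{\left(J,X \right)} = \frac{5}{3 - 1} = \frac{5}{2}$)
$A = \frac{5}{2} \approx 2.5$
$Z{\left(T \right)} = -3 + T$
$Z{\left(10 \right)} + u{\left(12 \right)} A = \left(-3 + 10\right) + 7 \cdot \frac{5}{2} = 7 + \frac{35}{2} = \frac{49}{2}$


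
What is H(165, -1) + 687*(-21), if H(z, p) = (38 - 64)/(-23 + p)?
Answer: -173111/12 ≈ -14426.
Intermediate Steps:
H(z, p) = -26/(-23 + p)
H(165, -1) + 687*(-21) = -26/(-23 - 1) + 687*(-21) = -26/(-24) - 14427 = -26*(-1/24) - 14427 = 13/12 - 14427 = -173111/12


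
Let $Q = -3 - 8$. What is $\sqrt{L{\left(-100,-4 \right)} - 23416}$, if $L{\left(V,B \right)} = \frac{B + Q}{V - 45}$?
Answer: $\frac{i \sqrt{19692769}}{29} \approx 153.02 i$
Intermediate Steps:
$Q = -11$ ($Q = -3 - 8 = -11$)
$L{\left(V,B \right)} = \frac{-11 + B}{-45 + V}$ ($L{\left(V,B \right)} = \frac{B - 11}{V - 45} = \frac{-11 + B}{-45 + V}$)
$\sqrt{L{\left(-100,-4 \right)} - 23416} = \sqrt{\frac{-11 - 4}{-45 - 100} - 23416} = \sqrt{\frac{1}{-145} \left(-15\right) - 23416} = \sqrt{\left(- \frac{1}{145}\right) \left(-15\right) - 23416} = \sqrt{\frac{3}{29} - 23416} = \sqrt{- \frac{679061}{29}} = \frac{i \sqrt{19692769}}{29}$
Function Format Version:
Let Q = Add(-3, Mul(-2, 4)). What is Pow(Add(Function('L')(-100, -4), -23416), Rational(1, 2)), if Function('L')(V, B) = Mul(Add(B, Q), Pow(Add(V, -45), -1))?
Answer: Mul(Rational(1, 29), I, Pow(19692769, Rational(1, 2))) ≈ Mul(153.02, I)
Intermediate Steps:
Q = -11 (Q = Add(-3, -8) = -11)
Function('L')(V, B) = Mul(Pow(Add(-45, V), -1), Add(-11, B)) (Function('L')(V, B) = Mul(Add(B, -11), Pow(Add(V, -45), -1)) = Mul(Add(-11, B), Pow(Add(-45, V), -1)) = Mul(Pow(Add(-45, V), -1), Add(-11, B)))
Pow(Add(Function('L')(-100, -4), -23416), Rational(1, 2)) = Pow(Add(Mul(Pow(Add(-45, -100), -1), Add(-11, -4)), -23416), Rational(1, 2)) = Pow(Add(Mul(Pow(-145, -1), -15), -23416), Rational(1, 2)) = Pow(Add(Mul(Rational(-1, 145), -15), -23416), Rational(1, 2)) = Pow(Add(Rational(3, 29), -23416), Rational(1, 2)) = Pow(Rational(-679061, 29), Rational(1, 2)) = Mul(Rational(1, 29), I, Pow(19692769, Rational(1, 2)))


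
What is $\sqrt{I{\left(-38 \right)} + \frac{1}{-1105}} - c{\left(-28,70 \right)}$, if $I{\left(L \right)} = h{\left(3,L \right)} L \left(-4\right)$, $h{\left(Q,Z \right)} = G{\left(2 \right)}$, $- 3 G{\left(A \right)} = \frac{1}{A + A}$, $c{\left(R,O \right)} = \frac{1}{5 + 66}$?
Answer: $- \frac{1}{71} + \frac{7 i \sqrt{2840955}}{3315} \approx -0.014085 + 3.5592 i$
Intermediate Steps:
$c{\left(R,O \right)} = \frac{1}{71}$
$G{\left(A \right)} = - \frac{1}{6 A}$ ($G{\left(A \right)} = - \frac{1}{3 \left(A + A\right)} = - \frac{1}{3 \cdot 2 A} = - \frac{\frac{1}{2} \frac{1}{A}}{3} = - \frac{1}{6 A}$)
$h{\left(Q,Z \right)} = - \frac{1}{12}$ ($h{\left(Q,Z \right)} = - \frac{1}{6 \cdot 2} = \left(- \frac{1}{6}\right) \frac{1}{2} = - \frac{1}{12}$)
$I{\left(L \right)} = \frac{L}{3}$ ($I{\left(L \right)} = - \frac{L}{12} \left(-4\right) = \frac{L}{3}$)
$\sqrt{I{\left(-38 \right)} + \frac{1}{-1105}} - c{\left(-28,70 \right)} = \sqrt{\frac{1}{3} \left(-38\right) + \frac{1}{-1105}} - \frac{1}{71} = \sqrt{- \frac{38}{3} - \frac{1}{1105}} - \frac{1}{71} = \sqrt{- \frac{41993}{3315}} - \frac{1}{71} = \frac{7 i \sqrt{2840955}}{3315} - \frac{1}{71} = - \frac{1}{71} + \frac{7 i \sqrt{2840955}}{3315}$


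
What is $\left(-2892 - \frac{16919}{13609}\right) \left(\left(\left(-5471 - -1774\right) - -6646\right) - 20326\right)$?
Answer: $\frac{684204552419}{13609} \approx 5.0276 \cdot 10^{7}$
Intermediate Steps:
$\left(-2892 - \frac{16919}{13609}\right) \left(\left(\left(-5471 - -1774\right) - -6646\right) - 20326\right) = \left(-2892 - \frac{16919}{13609}\right) \left(\left(\left(-5471 + 1774\right) + 6646\right) - 20326\right) = \left(-2892 - \frac{16919}{13609}\right) \left(\left(-3697 + 6646\right) - 20326\right) = - \frac{39374147 \left(2949 - 20326\right)}{13609} = \left(- \frac{39374147}{13609}\right) \left(-17377\right) = \frac{684204552419}{13609}$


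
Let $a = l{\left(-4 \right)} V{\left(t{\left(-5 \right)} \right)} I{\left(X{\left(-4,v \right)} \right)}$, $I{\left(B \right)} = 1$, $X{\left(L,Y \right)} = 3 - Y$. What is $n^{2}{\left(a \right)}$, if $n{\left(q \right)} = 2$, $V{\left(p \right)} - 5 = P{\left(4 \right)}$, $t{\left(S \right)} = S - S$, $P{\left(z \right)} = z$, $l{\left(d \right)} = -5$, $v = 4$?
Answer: $4$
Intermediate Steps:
$t{\left(S \right)} = 0$
$V{\left(p \right)} = 9$ ($V{\left(p \right)} = 5 + 4 = 9$)
$a = -45$ ($a = \left(-5\right) 9 \cdot 1 = \left(-45\right) 1 = -45$)
$n^{2}{\left(a \right)} = 2^{2} = 4$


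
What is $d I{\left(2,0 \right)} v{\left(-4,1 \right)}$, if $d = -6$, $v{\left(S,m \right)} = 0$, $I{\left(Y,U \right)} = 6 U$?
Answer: $0$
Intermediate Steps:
$d I{\left(2,0 \right)} v{\left(-4,1 \right)} = - 6 \cdot 6 \cdot 0 \cdot 0 = \left(-6\right) 0 \cdot 0 = 0 \cdot 0 = 0$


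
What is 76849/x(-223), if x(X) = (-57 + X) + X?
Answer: -76849/503 ≈ -152.78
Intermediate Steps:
x(X) = -57 + 2*X
76849/x(-223) = 76849/(-57 + 2*(-223)) = 76849/(-57 - 446) = 76849/(-503) = 76849*(-1/503) = -76849/503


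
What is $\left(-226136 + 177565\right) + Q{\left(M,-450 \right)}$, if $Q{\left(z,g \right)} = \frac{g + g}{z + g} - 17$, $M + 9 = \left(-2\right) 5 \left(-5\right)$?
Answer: $- \frac{19871592}{409} \approx -48586.0$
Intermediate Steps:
$M = 41$ ($M = -9 + \left(-2\right) 5 \left(-5\right) = -9 - -50 = -9 + 50 = 41$)
$Q{\left(z,g \right)} = -17 + \frac{2 g}{g + z}$ ($Q{\left(z,g \right)} = \frac{2 g}{g + z} - 17 = -17 + \frac{2 g}{g + z}$)
$\left(-226136 + 177565\right) + Q{\left(M,-450 \right)} = \left(-226136 + 177565\right) + \frac{\left(-17\right) 41 - -6750}{-450 + 41} = -48571 + \frac{-697 + 6750}{-409} = -48571 - \frac{6053}{409} = - \frac{19871592}{409}$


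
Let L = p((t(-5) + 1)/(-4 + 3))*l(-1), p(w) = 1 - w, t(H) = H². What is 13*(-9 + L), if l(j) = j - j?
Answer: -117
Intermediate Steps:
l(j) = 0
L = 0 (L = (1 - ((-5)² + 1)/(-4 + 3))*0 = (1 - (25 + 1)/(-1))*0 = (1 - 26*(-1))*0 = (1 - 1*(-26))*0 = (1 + 26)*0 = 27*0 = 0)
13*(-9 + L) = 13*(-9 + 0) = 13*(-9) = -117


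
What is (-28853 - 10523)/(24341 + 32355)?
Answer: -4922/7087 ≈ -0.69451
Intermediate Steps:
(-28853 - 10523)/(24341 + 32355) = -39376/56696 = -39376*1/56696 = -4922/7087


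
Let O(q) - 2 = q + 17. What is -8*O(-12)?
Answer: -56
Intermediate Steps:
O(q) = 19 + q (O(q) = 2 + (q + 17) = 2 + (17 + q) = 19 + q)
-8*O(-12) = -8*(19 - 12) = -8*7 = -56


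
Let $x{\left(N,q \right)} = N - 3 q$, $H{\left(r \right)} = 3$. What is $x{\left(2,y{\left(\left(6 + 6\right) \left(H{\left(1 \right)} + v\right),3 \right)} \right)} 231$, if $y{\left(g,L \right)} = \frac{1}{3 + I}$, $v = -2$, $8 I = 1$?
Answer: $\frac{6006}{25} \approx 240.24$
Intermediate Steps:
$I = \frac{1}{8}$ ($I = \frac{1}{8} \cdot 1 = \frac{1}{8} \approx 0.125$)
$y{\left(g,L \right)} = \frac{8}{25}$ ($y{\left(g,L \right)} = \frac{1}{3 + \frac{1}{8}} = \frac{1}{\frac{25}{8}} = \frac{8}{25}$)
$x{\left(2,y{\left(\left(6 + 6\right) \left(H{\left(1 \right)} + v\right),3 \right)} \right)} 231 = \left(2 - \frac{24}{25}\right) 231 = \frac{26}{25} \cdot 231 = \frac{6006}{25}$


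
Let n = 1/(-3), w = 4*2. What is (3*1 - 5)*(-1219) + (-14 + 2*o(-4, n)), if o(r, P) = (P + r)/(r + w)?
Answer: 14531/6 ≈ 2421.8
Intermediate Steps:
w = 8
n = -⅓ ≈ -0.33333
o(r, P) = (P + r)/(8 + r) (o(r, P) = (P + r)/(r + 8) = (P + r)/(8 + r))
(3*1 - 5)*(-1219) + (-14 + 2*o(-4, n)) = (3*1 - 5)*(-1219) + (-14 + 2*((-⅓ - 4)/(8 - 4))) = (3 - 5)*(-1219) + (-14 + 2*(-13/3/4)) = -2*(-1219) + (-14 + 2*((¼)*(-13/3))) = 2438 + (-14 + 2*(-13/12)) = 2438 + (-14 - 13/6) = 2438 - 97/6 = 14531/6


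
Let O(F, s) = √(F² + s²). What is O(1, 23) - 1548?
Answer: -1548 + √530 ≈ -1525.0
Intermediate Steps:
O(1, 23) - 1548 = √(1² + 23²) - 1548 = √(1 + 529) - 1548 = √530 - 1548 = -1548 + √530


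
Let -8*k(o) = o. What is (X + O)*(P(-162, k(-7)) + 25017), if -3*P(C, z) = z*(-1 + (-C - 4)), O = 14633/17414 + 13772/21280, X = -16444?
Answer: -456456249587511911/1111709760 ≈ -4.1059e+8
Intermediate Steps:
O = 68901981/46321240 (O = 14633*(1/17414) + 13772*(1/21280) = 14633/17414 + 3443/5320 = 68901981/46321240 ≈ 1.4875)
k(o) = -o/8
P(C, z) = -z*(-5 - C)/3 (P(C, z) = -z*(-1 + (-C - 4))/3 = -z*(-1 + (-4 - C))/3 = -z*(-5 - C)/3)
(X + O)*(P(-162, k(-7)) + 25017) = (-16444 + 68901981/46321240)*((-1/8*(-7))*(5 - 162)/3 + 25017) = -761637568579*((1/3)*(7/8)*(-157) + 25017)/46321240 = -761637568579*(-1099/24 + 25017)/46321240 = -761637568579/46321240*599309/24 = -456456249587511911/1111709760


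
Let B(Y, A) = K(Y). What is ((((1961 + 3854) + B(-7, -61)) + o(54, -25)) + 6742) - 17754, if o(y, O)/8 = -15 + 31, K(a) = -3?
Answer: -5072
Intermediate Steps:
B(Y, A) = -3
o(y, O) = 128 (o(y, O) = 8*(-15 + 31) = 8*16 = 128)
((((1961 + 3854) + B(-7, -61)) + o(54, -25)) + 6742) - 17754 = ((((1961 + 3854) - 3) + 128) + 6742) - 17754 = (((5815 - 3) + 128) + 6742) - 17754 = ((5812 + 128) + 6742) - 17754 = (5940 + 6742) - 17754 = 12682 - 17754 = -5072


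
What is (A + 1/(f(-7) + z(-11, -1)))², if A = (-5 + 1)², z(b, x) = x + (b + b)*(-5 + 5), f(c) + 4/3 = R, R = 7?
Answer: 51529/196 ≈ 262.90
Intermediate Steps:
f(c) = 17/3 (f(c) = -4/3 + 7 = 17/3)
z(b, x) = x (z(b, x) = x + (2*b)*0 = x + 0 = x)
A = 16 (A = (-4)² = 16)
(A + 1/(f(-7) + z(-11, -1)))² = (16 + 1/(17/3 - 1))² = (16 + 1/(14/3))² = (16 + 3/14)² = (227/14)² = 51529/196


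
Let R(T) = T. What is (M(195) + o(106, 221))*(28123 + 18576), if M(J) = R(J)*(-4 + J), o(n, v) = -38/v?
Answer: 22610850929/13 ≈ 1.7393e+9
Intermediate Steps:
M(J) = J*(-4 + J)
(M(195) + o(106, 221))*(28123 + 18576) = (195*(-4 + 195) - 38/221)*(28123 + 18576) = (195*191 - 38*1/221)*46699 = (37245 - 38/221)*46699 = (8231107/221)*46699 = 22610850929/13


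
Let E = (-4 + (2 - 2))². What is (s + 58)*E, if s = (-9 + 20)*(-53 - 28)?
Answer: -13328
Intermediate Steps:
s = -891 (s = 11*(-81) = -891)
E = 16 (E = (-4 + 0)² = (-4)² = 16)
(s + 58)*E = (-891 + 58)*16 = -833*16 = -13328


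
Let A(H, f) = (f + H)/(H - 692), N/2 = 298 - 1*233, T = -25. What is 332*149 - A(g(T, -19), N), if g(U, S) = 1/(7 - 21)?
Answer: 479297271/9689 ≈ 49468.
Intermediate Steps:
g(U, S) = -1/14 (g(U, S) = 1/(-14) = -1/14)
N = 130 (N = 2*(298 - 1*233) = 2*(298 - 233) = 2*65 = 130)
A(H, f) = (H + f)/(-692 + H)
332*149 - A(g(T, -19), N) = 332*149 - (-1/14 + 130)/(-692 - 1/14) = 49468 - 1819/((-9689/14)*14) = 49468 - (-14)*1819/(9689*14) = 49468 - 1*(-1819/9689) = 49468 + 1819/9689 = 479297271/9689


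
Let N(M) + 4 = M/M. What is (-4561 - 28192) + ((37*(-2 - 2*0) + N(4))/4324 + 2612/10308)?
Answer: -364962350701/11142948 ≈ -32753.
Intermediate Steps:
N(M) = -3 (N(M) = -4 + M/M = -4 + 1 = -3)
(-4561 - 28192) + ((37*(-2 - 2*0) + N(4))/4324 + 2612/10308) = (-4561 - 28192) + ((37*(-2 - 2*0) - 3)/4324 + 2612/10308) = -32753 + ((37*(-2 + 0) - 3)*(1/4324) + 2612*(1/10308)) = -32753 + ((37*(-2) - 3)*(1/4324) + 653/2577) = -32753 + ((-74 - 3)*(1/4324) + 653/2577) = -32753 + (-77*1/4324 + 653/2577) = -32753 + (-77/4324 + 653/2577) = -32753 + 2625143/11142948 = -364962350701/11142948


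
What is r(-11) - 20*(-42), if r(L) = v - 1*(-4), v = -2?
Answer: 842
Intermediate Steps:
r(L) = 2 (r(L) = -2 - 1*(-4) = -2 + 4 = 2)
r(-11) - 20*(-42) = 2 - 20*(-42) = 2 + 840 = 842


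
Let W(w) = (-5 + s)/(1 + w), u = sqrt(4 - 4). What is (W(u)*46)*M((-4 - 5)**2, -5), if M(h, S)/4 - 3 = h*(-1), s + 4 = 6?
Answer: 43056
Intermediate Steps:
s = 2 (s = -4 + 6 = 2)
M(h, S) = 12 - 4*h (M(h, S) = 12 + 4*(h*(-1)) = 12 + 4*(-h) = 12 - 4*h)
u = 0 (u = sqrt(0) = 0)
W(w) = -3/(1 + w) (W(w) = (-5 + 2)/(1 + w) = -3/(1 + w))
(W(u)*46)*M((-4 - 5)**2, -5) = (-3/(1 + 0)*46)*(12 - 4*(-4 - 5)**2) = (-3/1*46)*(12 - 4*(-9)**2) = (-3*1*46)*(12 - 4*81) = (-3*46)*(12 - 324) = -138*(-312) = 43056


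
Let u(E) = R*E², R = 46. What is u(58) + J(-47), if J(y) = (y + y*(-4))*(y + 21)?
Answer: 151078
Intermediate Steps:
u(E) = 46*E²
J(y) = -3*y*(21 + y) (J(y) = (y - 4*y)*(21 + y) = (-3*y)*(21 + y) = -3*y*(21 + y))
u(58) + J(-47) = 46*58² - 3*(-47)*(21 - 47) = 46*3364 - 3*(-47)*(-26) = 154744 - 3666 = 151078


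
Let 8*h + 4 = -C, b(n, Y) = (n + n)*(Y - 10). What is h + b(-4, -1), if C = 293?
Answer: 407/8 ≈ 50.875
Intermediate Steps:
b(n, Y) = 2*n*(-10 + Y) (b(n, Y) = (2*n)*(-10 + Y) = 2*n*(-10 + Y))
h = -297/8 (h = -1/2 + (-1*293)/8 = -1/2 + (1/8)*(-293) = -1/2 - 293/8 = -297/8 ≈ -37.125)
h + b(-4, -1) = -297/8 + 2*(-4)*(-10 - 1) = -297/8 + 2*(-4)*(-11) = -297/8 + 88 = 407/8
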